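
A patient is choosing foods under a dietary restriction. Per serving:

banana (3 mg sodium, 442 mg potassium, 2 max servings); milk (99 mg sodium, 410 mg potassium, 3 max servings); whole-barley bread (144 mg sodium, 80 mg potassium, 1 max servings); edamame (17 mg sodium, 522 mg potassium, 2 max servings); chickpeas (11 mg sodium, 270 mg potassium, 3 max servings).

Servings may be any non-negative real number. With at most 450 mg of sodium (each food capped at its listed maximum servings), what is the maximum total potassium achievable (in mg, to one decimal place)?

4012.4 mg

Potassium per mg sodium: banana 147.3, edamame 30.71, chickpeas 24.55, milk 4.141, whole-barley bread 0.5556.
Take 2 servings of banana: uses 6 mg sodium, +884.0 mg potassium (running total 884.0 mg).
Take 2 servings of edamame: uses 34 mg sodium, +1044.0 mg potassium (running total 1928.0 mg).
Take 3 servings of chickpeas: uses 33 mg sodium, +810.0 mg potassium (running total 2738.0 mg).
Take 3 servings of milk: uses 297 mg sodium, +1230.0 mg potassium (running total 3968.0 mg).
Take 0.5556 servings of whole-barley bread: uses 80 mg sodium, +44.4 mg potassium (running total 4012.4 mg).
Filling greedily by potassium-per-mg sodium is optimal for one linear limit, giving 4012.4 mg.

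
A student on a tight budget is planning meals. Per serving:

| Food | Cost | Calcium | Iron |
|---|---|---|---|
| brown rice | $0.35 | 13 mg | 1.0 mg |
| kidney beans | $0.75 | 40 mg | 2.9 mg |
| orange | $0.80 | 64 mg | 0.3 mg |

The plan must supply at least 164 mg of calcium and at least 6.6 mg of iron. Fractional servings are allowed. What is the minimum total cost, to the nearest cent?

A basic optimal solution has at most two foods positive. Try each food alone and each pair with both targets met exactly.
brown rice only: max(164/13, 6.6/1.0) = 12.62 servings → $4.42.
kidney beans only: max(164/40, 6.6/2.9) = 4.1 servings → $3.08.
orange only: max(164/64, 6.6/0.3) = 22 servings → $17.60.
brown rice + kidney beans: the both-tight solution has a negative serving — not a feasible corner.
brown rice + orange with both tight: 6.21 servings and 1.301 servings → $3.21.
kidney beans + orange with both tight: 2.15 servings and 1.219 servings → $2.59.
Cheapest feasible corner: $2.59.

$2.59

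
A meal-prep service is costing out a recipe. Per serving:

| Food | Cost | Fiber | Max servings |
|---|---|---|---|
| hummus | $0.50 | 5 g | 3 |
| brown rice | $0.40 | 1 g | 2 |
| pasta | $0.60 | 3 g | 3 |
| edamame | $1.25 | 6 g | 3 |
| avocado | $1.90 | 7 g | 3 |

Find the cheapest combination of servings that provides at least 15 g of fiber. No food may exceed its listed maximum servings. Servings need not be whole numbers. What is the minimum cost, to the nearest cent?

Cost per g of fiber: hummus $0.1000, pasta $0.2000, edamame $0.2083, avocado $0.2714, brown rice $0.4000.
Take 3 servings of hummus: +15.0 g fiber for $1.50 (total $1.50, still need 0.0 g).
Greedy by cheapest-per-g is optimal for a single linear constraint, so the minimum cost is $1.50.

$1.50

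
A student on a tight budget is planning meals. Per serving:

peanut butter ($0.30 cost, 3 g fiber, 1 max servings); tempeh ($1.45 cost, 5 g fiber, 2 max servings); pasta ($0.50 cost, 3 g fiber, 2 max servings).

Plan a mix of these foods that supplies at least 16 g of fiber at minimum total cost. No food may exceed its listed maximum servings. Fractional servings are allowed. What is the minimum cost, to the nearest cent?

$3.33

Cost per g of fiber: peanut butter $0.1000, pasta $0.1667, tempeh $0.2900.
Take 1 serving of peanut butter: +3.0 g fiber for $0.30 (total $0.30, still need 13.0 g).
Take 2 servings of pasta: +6.0 g fiber for $1.00 (total $1.30, still need 7.0 g).
Take 1.4 servings of tempeh: +7.0 g fiber for $2.03 (total $3.33, still need 0.0 g).
Greedy by cheapest-per-g is optimal for a single linear constraint, so the minimum cost is $3.33.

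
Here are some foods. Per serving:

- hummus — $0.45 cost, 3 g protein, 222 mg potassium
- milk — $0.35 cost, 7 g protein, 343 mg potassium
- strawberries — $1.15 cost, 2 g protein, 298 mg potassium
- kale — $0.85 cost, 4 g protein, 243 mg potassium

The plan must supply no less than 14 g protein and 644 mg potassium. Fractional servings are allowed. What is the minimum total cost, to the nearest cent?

Two binding constraints pin down two serving amounts, so the optimal mix uses at most two foods. The candidates are each food alone (scaled to the tighter of protein/potassium) and each pair with both constraints tight.
hummus only: max(14/3, 644/222) = 4.667 servings → $2.10.
milk only: max(14/7, 644/343) = 2 servings → $0.70.
strawberries only: max(14/2, 644/298) = 7 servings → $8.05.
kale only: max(14/4, 644/243) = 3.5 servings → $2.98.
hummus + milk with both targets exact would need a negative amount; discard.
hummus + strawberries with both targets exact would need a negative amount; discard.
hummus + kale: the both-tight solution has a negative serving — not a feasible corner.
milk + strawberries with both targets exact would need a negative amount; discard.
milk + kale with both targets exact would need a negative amount; discard.
strawberries + kale: intersection lies outside the first quadrant.
Cheapest feasible corner: $0.70.

$0.70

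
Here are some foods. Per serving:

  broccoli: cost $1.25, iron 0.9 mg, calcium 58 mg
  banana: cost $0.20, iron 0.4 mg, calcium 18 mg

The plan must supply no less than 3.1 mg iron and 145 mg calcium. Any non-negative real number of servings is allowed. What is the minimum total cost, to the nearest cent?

$1.61

Minimising a linear cost over {iron ≥ 3.1, calcium ≥ 145, servings ≥ 0} — the optimum is at a vertex, using one or two foods.
broccoli only: max(3.1/0.9, 145/58) = 3.444 servings → $4.31.
banana only: max(3.1/0.4, 145/18) = 8.056 servings → $1.61.
broccoli + banana with both tight: 0.3143 servings and 7.043 servings → $1.80.
So the least-cost plan costs $1.61.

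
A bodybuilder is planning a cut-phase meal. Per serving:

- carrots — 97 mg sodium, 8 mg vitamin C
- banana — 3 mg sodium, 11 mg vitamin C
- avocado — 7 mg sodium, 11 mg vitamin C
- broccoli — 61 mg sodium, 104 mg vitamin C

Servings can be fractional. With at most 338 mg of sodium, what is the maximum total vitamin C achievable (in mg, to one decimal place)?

1239.3 mg

Vitamin C per mg sodium: banana 3.667, broccoli 1.705, avocado 1.571, carrots 0.08247.
With no serving limits, spend the whole sodium allowance on banana: 338 mg / 3 mg × 11 mg = 1239.3 mg.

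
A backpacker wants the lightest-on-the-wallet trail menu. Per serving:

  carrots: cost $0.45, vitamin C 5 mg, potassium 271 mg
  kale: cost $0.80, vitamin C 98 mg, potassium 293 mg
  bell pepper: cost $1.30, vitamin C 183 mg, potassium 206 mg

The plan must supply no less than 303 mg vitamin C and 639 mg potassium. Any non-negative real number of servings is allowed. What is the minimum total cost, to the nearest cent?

With two linear requirements the optimum uses one or two foods; enumerate the corners.
carrots only: max(303/5, 639/271) = 60.6 servings → $27.27.
kale only: max(303/98, 639/293) = 3.092 servings → $2.47.
bell pepper only: max(303/183, 639/206) = 3.102 servings → $4.03.
carrots + kale with both targets exact would need a negative amount; discard.
carrots + bell pepper with both tight: 1.123 servings and 1.625 servings → $2.62.
kale + bell pepper with both tight: 1.631 servings and 0.7824 servings → $2.32.
Cheapest feasible corner: $2.32.

$2.32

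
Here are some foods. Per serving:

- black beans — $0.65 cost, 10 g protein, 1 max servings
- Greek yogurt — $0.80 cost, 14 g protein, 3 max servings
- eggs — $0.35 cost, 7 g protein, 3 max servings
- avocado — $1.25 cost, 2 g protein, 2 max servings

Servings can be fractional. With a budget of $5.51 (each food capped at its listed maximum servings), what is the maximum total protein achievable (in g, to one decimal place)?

75.3 g

Protein per dollar: eggs 20, Greek yogurt 17.5, black beans 15.38, avocado 1.6.
Take 3 servings of eggs: spends $1.05, +21.0 g protein (running total 21.0 g).
Take 3 servings of Greek yogurt: spends $2.40, +42.0 g protein (running total 63.0 g).
Take 1 serving of black beans: spends $0.65, +10.0 g protein (running total 73.0 g).
Take 1.128 servings of avocado: spends $1.41, +2.3 g protein (running total 75.3 g).
Greedy by best ratio exhausts the cost allowance optimally: 75.3 g.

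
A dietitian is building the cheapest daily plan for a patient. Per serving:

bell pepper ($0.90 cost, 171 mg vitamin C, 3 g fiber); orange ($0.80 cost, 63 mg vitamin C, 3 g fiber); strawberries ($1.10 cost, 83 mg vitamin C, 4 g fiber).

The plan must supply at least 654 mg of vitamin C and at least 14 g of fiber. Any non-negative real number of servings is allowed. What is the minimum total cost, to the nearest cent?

Minimising a linear cost over {vitamin C ≥ 654, fiber ≥ 14, servings ≥ 0} — the optimum is at a vertex, using one or two foods.
bell pepper only: max(654/171, 14/3) = 4.667 servings → $4.20.
orange only: max(654/63, 14/3) = 10.38 servings → $8.30.
strawberries only: max(654/83, 14/4) = 7.88 servings → $8.67.
bell pepper + orange with both tight: 3.333 servings and 1.333 servings → $4.07.
bell pepper + strawberries with both tight: 3.343 servings and 0.9931 servings → $4.10.
orange + strawberries: the both-tight solution has a negative serving — not a feasible corner.
The minimum over all feasible corners is $4.07.

$4.07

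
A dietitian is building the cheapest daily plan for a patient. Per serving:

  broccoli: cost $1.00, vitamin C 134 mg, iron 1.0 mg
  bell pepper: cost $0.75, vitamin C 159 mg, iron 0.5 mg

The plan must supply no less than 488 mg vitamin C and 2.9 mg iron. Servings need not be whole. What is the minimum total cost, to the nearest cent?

$3.17

Check every corner: each single food scaled to meet both minima, and each pair solved so both constraints bind.
broccoli only: max(488/134, 2.9/1.0) = 3.642 servings → $3.64.
bell pepper only: max(488/159, 2.9/0.5) = 5.8 servings → $4.35.
broccoli + bell pepper with both tight: 2.36 servings and 1.08 servings → $3.17.
So the least-cost plan costs $3.17.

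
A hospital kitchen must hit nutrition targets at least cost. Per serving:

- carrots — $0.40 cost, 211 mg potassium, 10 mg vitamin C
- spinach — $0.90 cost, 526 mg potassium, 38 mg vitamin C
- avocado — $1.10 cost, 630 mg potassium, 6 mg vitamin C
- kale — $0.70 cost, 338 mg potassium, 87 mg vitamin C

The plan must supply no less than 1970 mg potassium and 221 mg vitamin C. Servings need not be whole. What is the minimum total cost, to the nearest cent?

$3.52

For a min-cost LP with two ≥-constraints, a basic feasible solution has at most two positive variables.
carrots only: max(1970/211, 221/10) = 22.1 servings → $8.84.
spinach only: max(1970/526, 221/38) = 5.816 servings → $5.23.
avocado only: max(1970/630, 221/6) = 36.83 servings → $40.52.
kale only: max(1970/338, 221/87) = 5.828 servings → $4.08.
carrots + spinach: intersection lies outside the first quadrant.
carrots + avocado: the both-tight solution has a negative serving — not a feasible corner.
carrots + kale with both tight: 6.456 servings and 1.798 servings → $3.84.
spinach + avocado with both targets exact would need a negative amount; discard.
spinach + kale with both tight: 2.937 servings and 1.257 servings → $3.52.
avocado + kale with both tight: 1.832 servings and 2.414 servings → $3.70.
Cheapest feasible corner: $3.52.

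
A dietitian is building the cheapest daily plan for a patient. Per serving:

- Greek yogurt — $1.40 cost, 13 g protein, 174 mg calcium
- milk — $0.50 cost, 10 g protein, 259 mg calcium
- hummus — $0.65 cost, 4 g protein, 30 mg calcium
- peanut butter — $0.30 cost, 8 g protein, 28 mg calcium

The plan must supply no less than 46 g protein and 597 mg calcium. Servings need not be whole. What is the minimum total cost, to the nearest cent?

Greek yogurt only: max(46/13, 597/174) = 3.538 servings → $4.95.
milk only: max(46/10, 597/259) = 4.6 servings → $2.30.
hummus only: max(46/4, 597/30) = 19.9 servings → $12.94.
peanut butter only: max(46/8, 597/28) = 21.32 servings → $6.40.
Greek yogurt + milk: intersection lies outside the first quadrant.
Greek yogurt + hummus with both tight: 3.294 servings and 0.7941 servings → $5.13.
Greek yogurt + peanut butter with both tight: 3.393 servings and 0.2364 servings → $4.82.
milk + hummus with both tight: 1.37 servings and 8.076 servings → $5.93.
milk + peanut butter with both tight: 1.946 servings and 3.317 servings → $1.97.
hummus + peanut butter: the both-tight solution has a negative serving — not a feasible corner.
Cheapest feasible corner: $1.97.

$1.97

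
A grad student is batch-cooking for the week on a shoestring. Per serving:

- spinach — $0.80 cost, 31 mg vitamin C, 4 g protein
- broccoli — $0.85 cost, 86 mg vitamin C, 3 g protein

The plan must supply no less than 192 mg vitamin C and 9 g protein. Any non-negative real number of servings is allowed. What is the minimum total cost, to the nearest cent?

With two linear requirements the optimum uses one or two foods; enumerate the corners.
spinach only: max(192/31, 9/4) = 6.194 servings → $4.95.
broccoli only: max(192/86, 9/3) = 3 servings → $2.55.
spinach + broccoli with both tight: 0.7888 servings and 1.948 servings → $2.29.
So the least-cost plan costs $2.29.

$2.29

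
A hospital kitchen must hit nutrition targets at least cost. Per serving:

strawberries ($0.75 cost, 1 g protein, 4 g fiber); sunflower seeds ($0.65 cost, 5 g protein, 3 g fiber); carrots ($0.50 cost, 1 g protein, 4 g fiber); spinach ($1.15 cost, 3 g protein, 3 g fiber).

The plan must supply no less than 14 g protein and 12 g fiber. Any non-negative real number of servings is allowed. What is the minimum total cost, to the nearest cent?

A basic optimal solution has at most two foods positive. Try each food alone and each pair with both targets met exactly.
strawberries only: max(14/1, 12/4) = 14 servings → $10.50.
sunflower seeds only: max(14/5, 12/3) = 4 servings → $2.60.
carrots only: max(14/1, 12/4) = 14 servings → $7.00.
spinach only: max(14/3, 12/3) = 4.667 servings → $5.37.
strawberries + sunflower seeds with both tight: 1.059 servings and 2.588 servings → $2.48.
strawberries + carrots (both tight): parallel constraints — no distinct corner.
strawberries + spinach with both targets exact would need a negative amount; discard.
sunflower seeds + carrots with both tight: 2.588 servings and 1.059 servings → $2.21.
sunflower seeds + spinach with both tight: 1 serving and 3 servings → $4.10.
carrots + spinach: the both-tight solution has a negative serving — not a feasible corner.
Cheapest feasible corner: $2.21.

$2.21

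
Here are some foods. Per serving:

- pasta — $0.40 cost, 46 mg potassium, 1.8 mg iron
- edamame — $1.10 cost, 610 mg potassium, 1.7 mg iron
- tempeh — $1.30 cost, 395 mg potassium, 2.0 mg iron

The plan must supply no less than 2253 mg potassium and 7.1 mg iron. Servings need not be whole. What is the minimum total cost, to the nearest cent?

An LP optimum is at a vertex; with two nutrient constraints at most two foods are used. Check each candidate.
pasta only: max(2253/46, 7.1/1.8) = 48.98 servings → $19.59.
edamame only: max(2253/610, 7.1/1.7) = 4.176 servings → $4.59.
tempeh only: max(2253/395, 7.1/2.0) = 5.704 servings → $7.41.
pasta + edamame with both tight: 0.4912 servings and 3.656 servings → $4.22.
pasta + tempeh: intersection lies outside the first quadrant.
edamame + tempeh with both tight: 3.102 servings and 0.9132 servings → $4.60.
Cheapest feasible corner: $4.22.

$4.22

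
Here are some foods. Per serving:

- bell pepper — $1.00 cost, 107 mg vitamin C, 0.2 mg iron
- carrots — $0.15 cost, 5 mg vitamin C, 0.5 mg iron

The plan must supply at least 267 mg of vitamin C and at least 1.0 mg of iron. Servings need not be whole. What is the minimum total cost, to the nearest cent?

Check every corner: each single food scaled to meet both minima, and each pair solved so both constraints bind.
bell pepper only: max(267/107, 1.0/0.2) = 5 servings → $5.00.
carrots only: max(267/5, 1.0/0.5) = 53.4 servings → $8.01.
bell pepper + carrots with both tight: 2.448 servings and 1.021 servings → $2.60.
So the least-cost plan costs $2.60.

$2.60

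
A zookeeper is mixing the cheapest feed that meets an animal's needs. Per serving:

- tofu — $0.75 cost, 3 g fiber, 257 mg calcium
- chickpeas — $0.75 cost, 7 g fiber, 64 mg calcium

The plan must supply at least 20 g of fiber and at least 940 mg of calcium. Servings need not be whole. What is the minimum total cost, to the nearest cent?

For a min-cost LP with two ≥-constraints, a basic feasible solution has at most two positive variables.
tofu only: max(20/3, 940/257) = 6.667 servings → $5.00.
chickpeas only: max(20/7, 940/64) = 14.69 servings → $11.02.
tofu + chickpeas with both tight: 3.298 servings and 1.444 servings → $3.56.
So the least-cost plan costs $3.56.

$3.56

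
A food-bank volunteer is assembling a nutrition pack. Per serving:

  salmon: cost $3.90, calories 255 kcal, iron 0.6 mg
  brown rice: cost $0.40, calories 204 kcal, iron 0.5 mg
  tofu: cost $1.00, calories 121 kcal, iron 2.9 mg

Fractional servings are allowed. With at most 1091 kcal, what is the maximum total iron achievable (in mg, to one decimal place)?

Iron per kcal: tofu 0.02397, brown rice 0.002451, salmon 0.002353.
With no serving limits, spend the whole calories allowance on tofu: 1091 kcal / 121 kcal × 2.9 mg = 26.1 mg.

26.1 mg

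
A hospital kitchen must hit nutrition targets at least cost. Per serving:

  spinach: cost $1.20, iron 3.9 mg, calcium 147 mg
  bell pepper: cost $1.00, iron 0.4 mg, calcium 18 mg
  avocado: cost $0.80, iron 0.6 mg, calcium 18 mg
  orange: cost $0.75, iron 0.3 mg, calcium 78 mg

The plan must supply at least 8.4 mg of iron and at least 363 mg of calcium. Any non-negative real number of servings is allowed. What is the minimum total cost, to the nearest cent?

With two linear requirements the optimum uses one or two foods; enumerate the corners.
spinach only: max(8.4/3.9, 363/147) = 2.469 servings → $2.96.
bell pepper only: max(8.4/0.4, 363/18) = 21 servings → $21.00.
avocado only: max(8.4/0.6, 363/18) = 20.17 servings → $16.13.
orange only: max(8.4/0.3, 363/78) = 28 servings → $21.00.
spinach + bell pepper with both tight: 0.5263 servings and 15.87 servings → $16.50.
spinach + avocado: intersection lies outside the first quadrant.
spinach + orange with both tight: 2.1 servings and 0.6955 servings → $3.04.
bell pepper + avocado with both tight: 18.5 servings and 1.667 servings → $19.83.
bell pepper + orange with both targets exact would need a negative amount; discard.
avocado + orange with both tight: 13.2 servings and 1.609 servings → $11.76.
So the least-cost plan costs $2.96.

$2.96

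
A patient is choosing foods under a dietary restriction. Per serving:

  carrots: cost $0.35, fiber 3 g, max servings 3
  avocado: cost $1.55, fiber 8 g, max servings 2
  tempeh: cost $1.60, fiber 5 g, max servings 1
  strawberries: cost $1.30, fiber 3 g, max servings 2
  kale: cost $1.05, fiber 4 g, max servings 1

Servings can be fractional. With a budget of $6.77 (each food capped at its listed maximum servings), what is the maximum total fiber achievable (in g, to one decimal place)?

Fiber per dollar: carrots 8.571, avocado 5.161, kale 3.81, tempeh 3.125, strawberries 2.308.
Take 3 servings of carrots: spends $1.05, +9.0 g fiber (running total 9.0 g).
Take 2 servings of avocado: spends $3.10, +16.0 g fiber (running total 25.0 g).
Take 1 serving of kale: spends $1.05, +4.0 g fiber (running total 29.0 g).
Take 0.9812 servings of tempeh: spends $1.57, +4.9 g fiber (running total 33.9 g).
Greedy by best ratio exhausts the cost allowance optimally: 33.9 g.

33.9 g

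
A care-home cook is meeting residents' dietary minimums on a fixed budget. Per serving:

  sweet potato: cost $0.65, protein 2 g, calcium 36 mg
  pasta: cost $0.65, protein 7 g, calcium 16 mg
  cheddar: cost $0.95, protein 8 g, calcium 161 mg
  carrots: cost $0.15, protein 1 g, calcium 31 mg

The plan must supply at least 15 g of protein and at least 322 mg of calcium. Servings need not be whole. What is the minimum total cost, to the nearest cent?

$1.84

Minimising a linear cost over {protein ≥ 15, calcium ≥ 322, servings ≥ 0} — the optimum is at a vertex, using one or two foods.
sweet potato only: max(15/2, 322/36) = 8.944 servings → $5.81.
pasta only: max(15/7, 322/16) = 20.12 servings → $13.08.
cheddar only: max(15/8, 322/161) = 2 servings → $1.90.
carrots only: max(15/1, 322/31) = 15 servings → $2.25.
sweet potato + pasta: intersection lies outside the first quadrant.
sweet potato + cheddar: intersection lies outside the first quadrant.
sweet potato + carrots with both tight: 5.5 servings and 4 servings → $4.17.
pasta + cheddar with both targets exact would need a negative amount; discard.
pasta + carrots with both tight: 0.7114 servings and 10.02 servings → $1.97.
cheddar + carrots with both tight: 1.644 servings and 1.851 servings → $1.84.
The minimum over all feasible corners is $1.84.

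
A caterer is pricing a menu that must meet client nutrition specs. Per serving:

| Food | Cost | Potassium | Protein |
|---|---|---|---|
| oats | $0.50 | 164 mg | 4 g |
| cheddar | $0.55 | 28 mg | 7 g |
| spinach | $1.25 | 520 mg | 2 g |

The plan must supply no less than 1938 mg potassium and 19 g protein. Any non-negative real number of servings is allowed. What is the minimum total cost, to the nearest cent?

With two linear requirements the optimum uses one or two foods; enumerate the corners.
oats only: max(1938/164, 19/4) = 11.82 servings → $5.91.
cheddar only: max(1938/28, 19/7) = 69.21 servings → $38.07.
spinach only: max(1938/520, 19/2) = 9.5 servings → $11.88.
oats + cheddar: the both-tight solution has a negative serving — not a feasible corner.
oats + spinach with both tight: 3.427 servings and 2.646 servings → $5.02.
cheddar + spinach with both tight: 1.675 servings and 3.637 servings → $5.47.
The minimum over all feasible corners is $5.02.

$5.02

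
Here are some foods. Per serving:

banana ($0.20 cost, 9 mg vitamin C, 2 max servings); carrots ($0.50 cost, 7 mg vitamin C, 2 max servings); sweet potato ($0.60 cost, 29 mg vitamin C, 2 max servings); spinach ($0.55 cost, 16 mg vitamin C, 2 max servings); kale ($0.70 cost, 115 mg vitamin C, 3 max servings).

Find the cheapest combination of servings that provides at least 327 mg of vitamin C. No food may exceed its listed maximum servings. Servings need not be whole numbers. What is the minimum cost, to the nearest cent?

Cost per mg of vitamin C: kale $0.0061, sweet potato $0.0207, banana $0.0222, spinach $0.0344, carrots $0.0714.
Take 2.843 servings of kale: +327.0 mg vitamin C for $1.99 (total $1.99, still need 0.0 mg).
Filling from the cheapest source first is optimal under one linear minimum: $1.99.

$1.99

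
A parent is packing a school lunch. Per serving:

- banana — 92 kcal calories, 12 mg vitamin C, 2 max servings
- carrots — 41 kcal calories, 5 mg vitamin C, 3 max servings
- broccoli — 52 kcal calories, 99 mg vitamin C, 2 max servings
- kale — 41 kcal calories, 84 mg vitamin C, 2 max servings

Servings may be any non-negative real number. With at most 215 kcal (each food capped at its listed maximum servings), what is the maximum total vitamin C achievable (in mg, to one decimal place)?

369.8 mg

Vitamin C per kcal: kale 2.049, broccoli 1.904, banana 0.1304, carrots 0.122.
Take 2 servings of kale: uses 82 kcal, +168.0 mg vitamin C (running total 168.0 mg).
Take 2 servings of broccoli: uses 104 kcal, +198.0 mg vitamin C (running total 366.0 mg).
Take 0.3152 servings of banana: uses 29 kcal, +3.8 mg vitamin C (running total 369.8 mg).
Greedy by best ratio exhausts the calories allowance optimally: 369.8 mg.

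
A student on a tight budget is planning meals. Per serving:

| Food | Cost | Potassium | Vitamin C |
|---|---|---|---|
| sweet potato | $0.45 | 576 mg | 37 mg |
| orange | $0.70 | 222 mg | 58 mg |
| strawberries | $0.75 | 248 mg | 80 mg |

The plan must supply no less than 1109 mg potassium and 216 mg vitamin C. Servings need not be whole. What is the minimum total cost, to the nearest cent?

$2.12

sweet potato only: max(1109/576, 216/37) = 5.838 servings → $2.63.
orange only: max(1109/222, 216/58) = 4.995 servings → $3.50.
strawberries only: max(1109/248, 216/80) = 4.472 servings → $3.35.
sweet potato + orange with both tight: 0.6498 servings and 3.31 servings → $2.61.
sweet potato + strawberries with both tight: 0.9525 servings and 2.259 servings → $2.12.
orange + strawberries: the both-tight solution has a negative serving — not a feasible corner.
Cheapest feasible corner: $2.12.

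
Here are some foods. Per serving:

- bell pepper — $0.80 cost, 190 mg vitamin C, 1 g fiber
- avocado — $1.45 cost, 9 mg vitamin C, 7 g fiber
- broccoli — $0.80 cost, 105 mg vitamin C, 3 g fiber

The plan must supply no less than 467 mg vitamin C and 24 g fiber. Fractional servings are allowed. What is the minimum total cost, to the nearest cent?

At the optimum either one food covers both requirements or two foods hit both targets exactly; no other combination can be cheaper.
bell pepper only: max(467/190, 24/1) = 24 servings → $19.20.
avocado only: max(467/9, 24/7) = 51.89 servings → $75.24.
broccoli only: max(467/105, 24/3) = 8 servings → $6.40.
bell pepper + avocado with both tight: 2.311 servings and 3.098 servings → $6.34.
bell pepper + broccoli: intersection lies outside the first quadrant.
avocado + broccoli with both tight: 1.581 servings and 4.312 servings → $5.74.
So the least-cost plan costs $5.74.

$5.74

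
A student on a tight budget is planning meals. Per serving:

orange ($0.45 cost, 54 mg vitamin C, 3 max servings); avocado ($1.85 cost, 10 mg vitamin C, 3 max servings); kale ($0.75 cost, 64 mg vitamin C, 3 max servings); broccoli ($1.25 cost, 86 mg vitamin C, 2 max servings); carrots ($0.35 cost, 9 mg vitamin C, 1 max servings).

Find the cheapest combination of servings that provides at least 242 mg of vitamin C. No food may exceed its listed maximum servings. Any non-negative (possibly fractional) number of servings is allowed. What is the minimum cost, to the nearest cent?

$2.29

Cost per mg of vitamin C: orange $0.0083, kale $0.0117, broccoli $0.0145, carrots $0.0389, avocado $0.1850.
Take 3 servings of orange: +162.0 mg vitamin C for $1.35 (total $1.35, still need 80.0 mg).
Take 1.25 servings of kale: +80.0 mg vitamin C for $0.94 (total $2.29, still need 0.0 mg).
Greedy by cheapest-per-mg is optimal for a single linear constraint, so the minimum cost is $2.29.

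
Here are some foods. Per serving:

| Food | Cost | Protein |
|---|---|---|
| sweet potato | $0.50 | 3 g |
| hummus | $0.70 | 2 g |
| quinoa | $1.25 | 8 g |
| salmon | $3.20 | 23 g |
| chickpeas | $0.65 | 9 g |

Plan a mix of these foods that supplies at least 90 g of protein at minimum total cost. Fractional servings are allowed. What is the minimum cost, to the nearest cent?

Cost per g of protein: chickpeas $0.0722, salmon $0.1391, quinoa $0.1562, sweet potato $0.1667, hummus $0.3500.
With no serving limits, use only chickpeas: 90 g / 9 g = 10 servings × $0.65 = $6.50.

$6.50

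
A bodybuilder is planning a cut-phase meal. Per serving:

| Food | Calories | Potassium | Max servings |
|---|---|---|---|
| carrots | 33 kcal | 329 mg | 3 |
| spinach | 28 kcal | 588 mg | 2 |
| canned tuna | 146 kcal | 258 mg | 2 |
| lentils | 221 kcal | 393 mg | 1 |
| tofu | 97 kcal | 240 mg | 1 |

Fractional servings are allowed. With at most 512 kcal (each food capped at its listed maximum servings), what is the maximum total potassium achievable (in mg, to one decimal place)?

Potassium per kcal: spinach 21, carrots 9.97, tofu 2.474, lentils 1.778, canned tuna 1.767.
Take 2 servings of spinach: uses 56 kcal, +1176.0 mg potassium (running total 1176.0 mg).
Take 3 servings of carrots: uses 99 kcal, +987.0 mg potassium (running total 2163.0 mg).
Take 1 serving of tofu: uses 97 kcal, +240.0 mg potassium (running total 2403.0 mg).
Take 1 serving of lentils: uses 221 kcal, +393.0 mg potassium (running total 2796.0 mg).
Take 0.2671 servings of canned tuna: uses 39 kcal, +68.9 mg potassium (running total 2864.9 mg).
Greedy by best ratio exhausts the calories allowance optimally: 2864.9 mg.

2864.9 mg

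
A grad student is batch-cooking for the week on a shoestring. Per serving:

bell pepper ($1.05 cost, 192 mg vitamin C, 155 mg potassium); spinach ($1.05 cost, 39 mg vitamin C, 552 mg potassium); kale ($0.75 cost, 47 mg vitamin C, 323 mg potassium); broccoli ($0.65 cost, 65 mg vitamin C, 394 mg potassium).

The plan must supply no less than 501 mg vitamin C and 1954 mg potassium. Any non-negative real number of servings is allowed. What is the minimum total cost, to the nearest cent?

This is a tiny linear program; its minimum lies at a vertex of the feasible set. List the vertices and price them.
bell pepper only: max(501/192, 1954/155) = 12.61 servings → $13.24.
spinach only: max(501/39, 1954/552) = 12.85 servings → $13.49.
kale only: max(501/47, 1954/323) = 10.66 servings → $7.99.
broccoli only: max(501/65, 1954/394) = 7.708 servings → $5.01.
bell pepper + spinach with both tight: 2.005 servings and 2.977 servings → $5.23.
bell pepper + kale with both tight: 1.279 servings and 5.436 servings → $5.42.
bell pepper + broccoli with both tight: 1.073 servings and 4.537 servings → $4.08.
spinach + kale with both targets exact would need a negative amount; discard.
spinach + broccoli with both targets exact would need a negative amount; discard.
kale + broccoli: intersection lies outside the first quadrant.
So the least-cost plan costs $4.08.

$4.08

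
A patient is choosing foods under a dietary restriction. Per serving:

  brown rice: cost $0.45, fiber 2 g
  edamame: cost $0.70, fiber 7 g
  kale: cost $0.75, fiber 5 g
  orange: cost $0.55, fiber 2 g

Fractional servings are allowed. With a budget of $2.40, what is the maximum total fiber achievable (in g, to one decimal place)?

24.0 g

Fiber per dollar: edamame 10, kale 6.667, brown rice 4.444, orange 3.636.
With no serving limits, spend the whole cost allowance on edamame: $2.40 / $0.70 × 7 g = 24.0 g.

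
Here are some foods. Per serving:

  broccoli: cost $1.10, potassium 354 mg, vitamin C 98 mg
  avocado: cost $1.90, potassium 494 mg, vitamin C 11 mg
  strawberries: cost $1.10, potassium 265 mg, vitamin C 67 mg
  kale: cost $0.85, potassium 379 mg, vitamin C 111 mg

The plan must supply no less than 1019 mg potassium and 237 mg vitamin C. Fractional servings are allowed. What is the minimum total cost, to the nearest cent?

With two linear requirements the optimum uses one or two foods; enumerate the corners.
broccoli only: max(1019/354, 237/98) = 2.879 servings → $3.17.
avocado only: max(1019/494, 237/11) = 21.55 servings → $40.94.
strawberries only: max(1019/265, 237/67) = 3.845 servings → $4.23.
kale only: max(1019/379, 237/111) = 2.689 servings → $2.29.
broccoli + avocado with both tight: 2.378 servings and 0.3586 servings → $3.30.
broccoli + strawberries: intersection lies outside the first quadrant.
broccoli + kale with both targets exact would need a negative amount; discard.
avocado + strawberries with both tight: 0.1812 servings and 3.508 servings → $4.20.
avocado + kale with both tight: 0.4596 servings and 2.09 servings → $2.65.
strawberries + kale: the both-tight solution has a negative serving — not a feasible corner.
So the least-cost plan costs $2.29.

$2.29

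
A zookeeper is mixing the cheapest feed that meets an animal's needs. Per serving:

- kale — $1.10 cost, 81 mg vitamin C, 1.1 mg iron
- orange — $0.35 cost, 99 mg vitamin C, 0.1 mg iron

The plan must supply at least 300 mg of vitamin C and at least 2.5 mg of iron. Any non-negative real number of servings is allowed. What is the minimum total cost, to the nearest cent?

$2.82

This is a tiny linear program; its minimum lies at a vertex of the feasible set. List the vertices and price them.
kale only: max(300/81, 2.5/1.1) = 3.704 servings → $4.07.
orange only: max(300/99, 2.5/0.1) = 25 servings → $8.75.
kale + orange with both tight: 2.158 servings and 1.265 servings → $2.82.
So the least-cost plan costs $2.82.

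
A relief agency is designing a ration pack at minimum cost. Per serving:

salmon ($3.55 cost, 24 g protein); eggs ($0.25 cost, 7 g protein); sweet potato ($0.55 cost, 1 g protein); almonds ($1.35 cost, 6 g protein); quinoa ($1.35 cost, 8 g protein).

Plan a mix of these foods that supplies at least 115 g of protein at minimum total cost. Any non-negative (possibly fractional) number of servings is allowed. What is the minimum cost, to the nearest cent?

$4.11

Cost per g of protein: eggs $0.0357, salmon $0.1479, quinoa $0.1688, almonds $0.2250, sweet potato $0.5500.
With no serving limits, use only eggs: 115 g / 7 g = 16.43 servings × $0.25 = $4.11.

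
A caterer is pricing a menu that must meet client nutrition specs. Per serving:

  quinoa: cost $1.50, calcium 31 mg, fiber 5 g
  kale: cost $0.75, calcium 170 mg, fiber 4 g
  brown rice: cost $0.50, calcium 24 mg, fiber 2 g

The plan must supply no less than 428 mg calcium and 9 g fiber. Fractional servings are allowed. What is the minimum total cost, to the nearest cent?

quinoa only: max(428/31, 9/5) = 13.81 servings → $20.71.
kale only: max(428/170, 9/4) = 2.518 servings → $1.89.
brown rice only: max(428/24, 9/2) = 17.83 servings → $8.92.
quinoa + kale: the both-tight solution has a negative serving — not a feasible corner.
quinoa + brown rice: intersection lies outside the first quadrant.
kale + brown rice with both targets exact would need a negative amount; discard.
So the least-cost plan costs $1.89.

$1.89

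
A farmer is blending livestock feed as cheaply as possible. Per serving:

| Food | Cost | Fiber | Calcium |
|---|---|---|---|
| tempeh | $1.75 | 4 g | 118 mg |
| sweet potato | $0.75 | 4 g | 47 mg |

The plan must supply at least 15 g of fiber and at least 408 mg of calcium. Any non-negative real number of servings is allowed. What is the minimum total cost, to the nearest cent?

$6.08

This is a tiny linear program; its minimum lies at a vertex of the feasible set. List the vertices and price them.
tempeh only: max(15/4, 408/118) = 3.75 servings → $6.56.
sweet potato only: max(15/4, 408/47) = 8.681 servings → $6.51.
tempeh + sweet potato with both tight: 3.264 servings and 0.4859 servings → $6.08.
So the least-cost plan costs $6.08.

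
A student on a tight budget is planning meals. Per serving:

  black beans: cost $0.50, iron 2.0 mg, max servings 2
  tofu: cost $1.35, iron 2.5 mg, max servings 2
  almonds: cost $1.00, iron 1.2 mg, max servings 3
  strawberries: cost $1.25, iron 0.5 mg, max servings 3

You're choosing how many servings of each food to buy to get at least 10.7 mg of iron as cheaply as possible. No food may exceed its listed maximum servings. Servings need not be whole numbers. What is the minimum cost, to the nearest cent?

Cost per mg of iron: black beans $0.2500, tofu $0.5400, almonds $0.8333, strawberries $2.5000.
Take 2 servings of black beans: +4.0 mg iron for $1.00 (total $1.00, still need 6.7 mg).
Take 2 servings of tofu: +5.0 mg iron for $2.70 (total $3.70, still need 1.7 mg).
Take 1.417 servings of almonds: +1.7 mg iron for $1.42 (total $5.12, still need 0.0 mg).
Greedy by cheapest-per-mg is optimal for a single linear constraint, so the minimum cost is $5.12.

$5.12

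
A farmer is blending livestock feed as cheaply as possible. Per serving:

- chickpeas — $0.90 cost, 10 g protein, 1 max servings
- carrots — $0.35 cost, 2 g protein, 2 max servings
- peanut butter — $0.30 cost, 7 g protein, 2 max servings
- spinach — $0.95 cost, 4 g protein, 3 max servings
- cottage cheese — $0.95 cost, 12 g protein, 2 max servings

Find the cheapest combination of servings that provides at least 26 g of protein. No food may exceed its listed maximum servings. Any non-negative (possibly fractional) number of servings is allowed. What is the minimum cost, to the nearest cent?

Cost per g of protein: peanut butter $0.0429, cottage cheese $0.0792, chickpeas $0.0900, carrots $0.1750, spinach $0.2375.
Take 2 servings of peanut butter: +14.0 g protein for $0.60 (total $0.60, still need 12.0 g).
Take 1 serving of cottage cheese: +12.0 g protein for $0.95 (total $1.55, still need 0.0 g).
Greedy by cheapest-per-g is optimal for a single linear constraint, so the minimum cost is $1.55.

$1.55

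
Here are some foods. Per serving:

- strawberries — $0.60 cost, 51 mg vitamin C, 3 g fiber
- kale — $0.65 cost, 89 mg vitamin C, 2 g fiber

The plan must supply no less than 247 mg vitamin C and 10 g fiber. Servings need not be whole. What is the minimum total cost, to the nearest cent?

Compare the cost at each extreme point of the feasible region.
strawberries only: max(247/51, 10/3) = 4.843 servings → $2.91.
kale only: max(247/89, 10/2) = 5 servings → $3.25.
strawberries + kale with both tight: 2.4 servings and 1.4 servings → $2.35.
So the least-cost plan costs $2.35.

$2.35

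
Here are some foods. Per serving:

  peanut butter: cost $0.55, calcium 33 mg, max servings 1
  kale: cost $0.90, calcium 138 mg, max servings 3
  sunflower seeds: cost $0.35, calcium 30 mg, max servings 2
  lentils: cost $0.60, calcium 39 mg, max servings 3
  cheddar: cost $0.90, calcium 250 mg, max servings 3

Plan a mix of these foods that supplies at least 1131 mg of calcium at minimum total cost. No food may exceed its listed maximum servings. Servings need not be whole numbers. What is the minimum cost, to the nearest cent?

$5.18

Cost per mg of calcium: cheddar $0.0036, kale $0.0065, sunflower seeds $0.0117, lentils $0.0154, peanut butter $0.0167.
Take 3 servings of cheddar: +750.0 mg calcium for $2.70 (total $2.70, still need 381.0 mg).
Take 2.761 servings of kale: +381.0 mg calcium for $2.48 (total $5.18, still need 0.0 mg).
Greedy by cheapest-per-mg is optimal for a single linear constraint, so the minimum cost is $5.18.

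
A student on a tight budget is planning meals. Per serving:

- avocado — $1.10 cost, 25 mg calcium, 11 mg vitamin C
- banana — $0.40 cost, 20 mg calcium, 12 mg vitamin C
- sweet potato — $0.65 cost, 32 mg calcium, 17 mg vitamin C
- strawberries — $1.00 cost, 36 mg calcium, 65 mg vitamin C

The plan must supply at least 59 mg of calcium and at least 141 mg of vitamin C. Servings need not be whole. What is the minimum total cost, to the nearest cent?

$2.17

With two linear requirements the optimum uses one or two foods; enumerate the corners.
avocado only: max(59/25, 141/11) = 12.82 servings → $14.10.
banana only: max(59/20, 141/12) = 11.75 servings → $4.70.
sweet potato only: max(59/32, 141/17) = 8.294 servings → $5.39.
strawberries only: max(59/36, 141/65) = 2.169 servings → $2.17.
avocado + banana with both targets exact would need a negative amount; discard.
avocado + sweet potato: the both-tight solution has a negative serving — not a feasible corner.
avocado + strawberries: intersection lies outside the first quadrant.
banana + sweet potato with both targets exact would need a negative amount; discard.
banana + strawberries: the both-tight solution has a negative serving — not a feasible corner.
sweet potato + strawberries: intersection lies outside the first quadrant.
So the least-cost plan costs $2.17.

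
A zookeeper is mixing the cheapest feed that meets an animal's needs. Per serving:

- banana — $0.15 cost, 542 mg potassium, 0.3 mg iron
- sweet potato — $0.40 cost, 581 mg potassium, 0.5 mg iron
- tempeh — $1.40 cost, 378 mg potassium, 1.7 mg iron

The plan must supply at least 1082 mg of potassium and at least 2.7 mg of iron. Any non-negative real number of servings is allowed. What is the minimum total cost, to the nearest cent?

$1.35

banana only: max(1082/542, 2.7/0.3) = 9 servings → $1.35.
sweet potato only: max(1082/581, 2.7/0.5) = 5.4 servings → $2.16.
tempeh only: max(1082/378, 2.7/1.7) = 2.862 servings → $4.01.
banana + sweet potato with both targets exact would need a negative amount; discard.
banana + tempeh with both tight: 1.013 servings and 1.409 servings → $2.13.
sweet potato + tempeh with both tight: 1.025 servings and 1.287 servings → $2.21.
So the least-cost plan costs $1.35.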